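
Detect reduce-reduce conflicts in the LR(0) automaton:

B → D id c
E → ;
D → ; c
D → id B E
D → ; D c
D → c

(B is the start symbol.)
A reduce-reduce conflict occurs when an LR(0) state has two complete items [A → α .] and [B → β .] — both call for a reduction, and with no lookahead the parser cannot choose between them.

Augment with B' → B and build the canonical LR(0) collection (I0 = CLOSURE({[B' → . B]}), then GOTO on every symbol after a dot until no new states appear). It has 14 states:
  I0: { [B → . D id c], [B' → . B], [D → . ; D c], [D → . ; c], [D → . c], [D → . id B E] }  — shift
  I1: { [D → . ; D c], [D → . ; c], [D → . c], [D → . id B E], [D → ; . D c], [D → ; . c] }  — shift
  I2: { [B' → B .] }  — accept
  I3: { [B → D . id c] }  — shift
  I4: { [D → c .] }  — reduce
  I5: { [B → . D id c], [D → . ; D c], [D → . ; c], [D → . c], [D → . id B E], [D → id . B E] }  — shift
  I6: { [D → id B . E], [E → . ;] }  — shift
  I7: { [E → ; .] }  — reduce
  I8: { [D → id B E .] }  — reduce
  I9: { [B → D id . c] }  — shift
  I10: { [B → D id c .] }  — reduce
  I11: { [D → ; D . c] }  — shift
  I12: { [D → ; c .], [D → c .] }  — 2 reduces
  I13: { [D → ; D c .] }  — reduce

I12 contains complete items [D → ; c .], [D → c .] — reduce-reduce conflict.

Answer: Yes — I12: [D → ; c .] vs [D → c .]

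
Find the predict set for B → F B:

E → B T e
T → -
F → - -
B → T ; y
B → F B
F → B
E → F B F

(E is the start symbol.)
PREDICT(B → F B) = (FIRST(RHS) \ {ε}) ∪ (FOLLOW(B) if ε ∈ FIRST(RHS), i.e. RHS ⇒* ε)
FIRST(F) = { '-' }
FIRST(F B) = { '-' }
ε ∉ FIRST(F B), so FOLLOW(B) is not added.
PREDICT(B → F B) = { '-' }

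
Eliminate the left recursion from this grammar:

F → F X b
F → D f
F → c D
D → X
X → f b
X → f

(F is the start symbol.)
F → D f F'
F → c D F'
F' → X b F'
F' → ε
D → X
X → f b
X → f

F is directly left-recursive. The standard transformation for
  A → A α₁ | ... | A α_m | β₁ | ... | β_n
is
  A  → β₁ A' | ... | β_n A'
  A' → α₁ A' | ... | α_m A' | ε

F → D f becomes F → D f F'
F → c D becomes F → c D F'
F → F X b becomes F' → X b F'
Add F' → ε

Productions for other non-terminals are unchanged:
  D → X
  X → f b
  X → f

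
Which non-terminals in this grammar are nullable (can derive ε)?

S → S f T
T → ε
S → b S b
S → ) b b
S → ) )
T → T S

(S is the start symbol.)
A non-terminal is nullable if it can derive ε (the empty string): either it has an ε-production, or it has a production whose right-hand side consists entirely of nullable non-terminals.

ε-productions: T → ε
So T is immediately nullable.
No further non-terminal can be added: every production for the remaining non-terminals contains a terminal or a non-nullable non-terminal.
Nullable = { 'T' }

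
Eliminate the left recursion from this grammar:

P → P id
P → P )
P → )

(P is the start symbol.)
P → ) P'
P' → id P'
P' → ) P'
P' → ε

P is directly left-recursive. The standard transformation for
  A → A α₁ | ... | A α_m | β₁ | ... | β_n
is
  A  → β₁ A' | ... | β_n A'
  A' → α₁ A' | ... | α_m A' | ε

P → ) becomes P → ) P'
P → P id becomes P' → id P'
P → P ) becomes P' → ) P'
Add P' → ε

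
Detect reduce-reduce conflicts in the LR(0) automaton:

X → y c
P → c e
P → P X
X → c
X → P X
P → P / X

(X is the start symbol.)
Yes — I8: [P → P X .] vs [X → P X .]

A reduce-reduce conflict occurs when an LR(0) state has two complete items [A → α .] and [B → β .] — both call for a reduction, and with no lookahead the parser cannot choose between them.

Augment with X' → X and build the canonical LR(0) collection (I0 = CLOSURE({[X' → . X]}), then GOTO on every symbol after a dot until no new states appear). It has 10 states:
  I0: { [P → . P / X], [P → . P X], [P → . c e], [X → . P X], [X → . c], [X → . y c], [X' → . X] }  — shift
  I1: { [P → . P / X], [P → . P X], [P → . c e], [P → P . / X], [P → P . X], [X → . P X], [X → . c], [X → . y c], [X → P . X] }  — shift
  I2: { [X' → X .] }  — accept
  I3: { [P → c . e], [X → c .] }  — shift, reduce
  I4: { [X → y . c] }  — shift
  I5: { [X → y c .] }  — reduce
  I6: { [P → c e .] }  — reduce
  I7: { [P → . P / X], [P → . P X], [P → . c e], [P → P / . X], [X → . P X], [X → . c], [X → . y c] }  — shift
  I8: { [P → P X .], [X → P X .] }  — 2 reduces
  I9: { [P → P / X .] }  — reduce

I8 contains complete items [P → P X .], [X → P X .] — reduce-reduce conflict.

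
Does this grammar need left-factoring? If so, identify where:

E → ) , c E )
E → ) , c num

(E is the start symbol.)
Left-factoring is needed when two productions for the same non-terminal
share a common prefix on the right-hand side.

Productions for E:
  E → ) , c E )
  E → ) , c num

Found common prefix ') , c' in productions for E

Answer: Yes, E has productions with common prefix ') , c'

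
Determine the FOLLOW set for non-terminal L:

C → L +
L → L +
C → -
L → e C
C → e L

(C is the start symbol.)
In C → L +: L is followed by '+', add FIRST('+') \ {ε} = { '+' }
In L → L +: L is followed by '+', add FIRST('+') \ {ε} = { '+' }
In C → e L: L is at the end, add FOLLOW(C)

The FOLLOW sets referred to above (computed the same way, to a fixed point):
  FOLLOW(C) = { $, '+' }

Taking the union: FOLLOW(L) = { $, '+' }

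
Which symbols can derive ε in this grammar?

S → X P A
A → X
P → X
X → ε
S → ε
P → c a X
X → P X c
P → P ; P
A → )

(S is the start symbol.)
A non-terminal is nullable if it can derive ε (the empty string): either it has an ε-production, or it has a production whose right-hand side consists entirely of nullable non-terminals.

ε-productions: X → ε, S → ε
So X, S are immediately nullable.
A → X: every symbol on the right is nullable, so A is nullable too.
P → X: every symbol on the right is nullable, so P is nullable too.
Every non-terminal is now nullable.
Nullable = { 'A', 'P', 'S', 'X' }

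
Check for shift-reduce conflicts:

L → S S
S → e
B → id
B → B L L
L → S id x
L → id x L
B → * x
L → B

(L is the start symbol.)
A shift-reduce conflict occurs when an LR(0) state has both:
  - a complete (reduce) item [A → α .] (dot at the end), and
  - a shift item [B → β . c γ] (dot before a terminal).

Augment with L' → L and build the canonical LR(0) collection (I0 = CLOSURE({[L' → . L]}), then GOTO on every symbol after a dot until no new states appear). It has 15 states:
  I0: { [B → . * x], [B → . B L L], [B → . id], [L → . B], [L → . S S], [L → . S id x], [L → . id x L], [L' → . L], [S → . e] }  — shift
  I1: { [B → * . x] }  — shift
  I2: { [B → . * x], [B → . B L L], [B → . id], [B → B . L L], [L → . B], [L → . S S], [L → . S id x], [L → . id x L], [L → B .], [S → . e] }  — shift, reduce
  I3: { [L' → L .] }  — accept
  I4: { [L → S . S], [L → S . id x], [S → . e] }  — shift
  I5: { [S → e .] }  — reduce
  I6: { [B → id .], [L → id . x L] }  — shift, reduce
  I7: { [B → . * x], [B → . B L L], [B → . id], [L → . B], [L → . S S], [L → . S id x], [L → . id x L], [L → id x . L], [S → . e] }  — shift
  I8: { [L → id x L .] }  — reduce
  I9: { [L → S S .] }  — reduce
  I10: { [L → S id . x] }  — shift
  I11: { [L → S id x .] }  — reduce
  I12: { [B → . * x], [B → . B L L], [B → . id], [B → B L . L], [L → . B], [L → . S S], [L → . S id x], [L → . id x L], [S → . e] }  — shift
  I13: { [B → B L L .] }  — reduce
  I14: { [B → * x .] }  — reduce

I2 contains reduce item [L → B .] and shift items [B → . * x], [B → . id], [L → . id x L], [S → . e] — shift-reduce conflict.
I6 contains reduce item [B → id .] and shift item [L → id . x L] — shift-reduce conflict.

Answer: Yes — I2: [L → B .] vs [B → . * x]; I6: [B → id .] vs [L → id . x L]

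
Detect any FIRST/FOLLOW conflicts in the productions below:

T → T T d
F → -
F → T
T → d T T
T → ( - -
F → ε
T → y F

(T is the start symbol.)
Yes. F → T with FOLLOW(F) on { '(', 'd', 'y' }

A FIRST/FOLLOW conflict occurs when a non-terminal N has a nullable alternative N → β (β ⇒* ε) and another alternative N → α with FIRST(α) ∩ FOLLOW(N) ≠ ∅: on such a lookahead the parser cannot decide between expanding α and letting N vanish via β.

Nullable non-terminals: F.
FIRST sets used below: FIRST(T) = { '(', 'd', 'y' }

F: nullable alternative(s) F → ε; FOLLOW(F) = { $, '(', 'd', 'y' }
  F → -: FIRST \ {ε} = { '-' } — disjoint from FOLLOW(F)
  F → T: FIRST \ {ε} = { '(', 'd', 'y' } — overlaps FOLLOW(F) on { '(', 'd', 'y' }: CONFLICT
  F → ε: FIRST \ {ε} = { } — this is the only nullable alternative, skip

T has no nullable alternative, so no FIRST/FOLLOW check is needed there.

So the grammar has 1 FIRST/FOLLOW conflict (marked CONFLICT above).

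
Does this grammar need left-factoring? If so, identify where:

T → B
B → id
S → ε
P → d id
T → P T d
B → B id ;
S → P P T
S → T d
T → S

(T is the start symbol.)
No, left-factoring is not needed

Left-factoring is needed when two productions for the same non-terminal
share a common prefix on the right-hand side.

Productions for T:
  T → B
  T → P T d
  T → S
Productions for B:
  B → id
  B → B id ;
Productions for S:
  S → ε
  S → P P T
  S → T d

No common prefixes found.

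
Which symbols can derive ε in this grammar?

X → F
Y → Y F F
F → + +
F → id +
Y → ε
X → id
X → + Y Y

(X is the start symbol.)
{ 'Y' }

ε-productions: Y → ε
So Y is immediately nullable.
No further non-terminal can be added: every production for the remaining non-terminals contains a terminal or a non-nullable non-terminal.
Nullable = { 'Y' }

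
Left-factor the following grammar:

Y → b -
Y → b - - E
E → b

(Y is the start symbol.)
Y → b - Y'
Y' → ε
Y' → - E
E → b

Left-factoring transforms A → αβ₁ | αβ₂ into A → αA' and A' → β₁ | β₂
(α is the longest common prefix among the alternatives). Repeat until
no nonterminal has two alternatives with a common prefix.

Round 1: Y has alternatives sharing prefix 'b -'. Introduce Y': Y → b - Y'
  Add: Y' → ε
  Add: Y' → - E

No remaining common prefixes — done.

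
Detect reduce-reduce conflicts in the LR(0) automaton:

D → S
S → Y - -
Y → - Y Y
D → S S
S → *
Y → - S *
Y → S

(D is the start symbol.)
Yes — I4: [D → S .] vs [Y → S .]; I8: [D → S S .] vs [Y → S .]

A reduce-reduce conflict occurs when an LR(0) state has two complete items [A → α .] and [B → β .] — both call for a reduction, and with no lookahead the parser cannot choose between them.

Augment with D' → D and build the canonical LR(0) collection (I0 = CLOSURE({[D' → . D]}), then GOTO on every symbol after a dot until no new states appear). It has 16 states:
  I0: { [D → . S S], [D → . S], [D' → . D], [S → . *], [S → . Y - -], [Y → . - S *], [Y → . - Y Y], [Y → . S] }  — shift
  I1: { [S → * .] }  — reduce
  I2: { [S → . *], [S → . Y - -], [Y → - . S *], [Y → - . Y Y], [Y → . - S *], [Y → . - Y Y], [Y → . S] }  — shift
  I3: { [D' → D .] }  — accept
  I4: { [D → S . S], [D → S .], [S → . *], [S → . Y - -], [Y → . - S *], [Y → . - Y Y], [Y → . S], [Y → S .] }  — shift, 2 reduces
  I5: { [S → Y . - -] }  — shift
  I6: { [S → Y - . -] }  — shift
  I7: { [S → Y - - .] }  — reduce
  I8: { [D → S S .], [Y → S .] }  — 2 reduces
  I9: { [Y → - S . *], [Y → S .] }  — shift, reduce
  I10: { [S → . *], [S → . Y - -], [S → Y . - -], [Y → - Y . Y], [Y → . - S *], [Y → . - Y Y], [Y → . S] }  — shift
  I11: { [S → . *], [S → . Y - -], [S → Y - . -], [Y → - . S *], [Y → - . Y Y], [Y → . - S *], [Y → . - Y Y], [Y → . S] }  — shift
  I12: { [Y → S .] }  — reduce
  I13: { [S → Y . - -], [Y → - Y Y .] }  — shift, reduce
  I14: { [S → . *], [S → . Y - -], [S → Y - - .], [Y → - . S *], [Y → - . Y Y], [Y → . - S *], [Y → . - Y Y], [Y → . S] }  — shift, reduce
  I15: { [Y → - S * .] }  — reduce

I4 contains complete items [D → S .], [Y → S .] — reduce-reduce conflict.
I8 contains complete items [D → S S .], [Y → S .] — reduce-reduce conflict.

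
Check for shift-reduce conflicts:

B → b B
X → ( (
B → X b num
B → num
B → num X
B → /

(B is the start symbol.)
Augment with B' → B and build the canonical LR(0) collection (I0 = CLOSURE({[B' → . B]}), then GOTO on every symbol after a dot until no new states appear). It has 12 states:
  I0: { [B → . /], [B → . X b num], [B → . b B], [B → . num X], [B → . num], [B' → . B], [X → . ( (] }  — shift
  I1: { [X → ( . (] }  — shift
  I2: { [B → / .] }  — reduce
  I3: { [B' → B .] }  — accept
  I4: { [B → X . b num] }  — shift
  I5: { [B → . /], [B → . X b num], [B → . b B], [B → . num X], [B → . num], [B → b . B], [X → . ( (] }  — shift
  I6: { [B → num . X], [B → num .], [X → . ( (] }  — shift, reduce
  I7: { [B → num X .] }  — reduce
  I8: { [B → b B .] }  — reduce
  I9: { [B → X b . num] }  — shift
  I10: { [B → X b num .] }  — reduce
  I11: { [X → ( ( .] }  — reduce

I6 contains reduce item [B → num .] and shift item [X → . ( (] — shift-reduce conflict.

Answer: Yes — I6: [B → num .] vs [X → . ( (]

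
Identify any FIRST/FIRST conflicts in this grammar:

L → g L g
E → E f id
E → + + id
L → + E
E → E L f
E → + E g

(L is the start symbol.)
A FIRST/FIRST conflict occurs when two productions N → α and N → β for the same non-terminal have FIRST(α) ∩ FIRST(β) ≠ ∅ (with ε ∈ FIRST of a nullable right-hand side, so two nullable alternatives also conflict).

FIRST sets of the non-terminals at (or reachable through a nullable prefix from) the front of some alternative:
  FIRST(E) = { '+' }

Productions for L:
  L → g L g: FIRST = { 'g' }
  L → + E: FIRST = { '+' }
Productions for E:
  E → E f id: FIRST = { '+' }
  E → + + id: FIRST = { '+' }
  E → E L f: FIRST = { '+' }
  E → + E g: FIRST = { '+' }

Conflict for E: E → E f id and E → + + id
  Overlap: { '+' }
Conflict for E: E → E f id and E → E L f
  Overlap: { '+' }
Conflict for E: E → E f id and E → + E g
  Overlap: { '+' }
Conflict for E: E → + + id and E → E L f
  Overlap: { '+' }
Conflict for E: E → + + id and E → + E g
  Overlap: { '+' }
Conflict for E: E → E L f and E → + E g
  Overlap: { '+' }

Answer: Yes. E → E f id / E → '+' '+' id on { '+' }; E → E f id / E → E L f on { '+' }; E → E f id / E → '+' E g on { '+' }; E → '+' '+' id / E → E L f on { '+' }; E → '+' '+' id / E → '+' E g on { '+' }; E → E L f / E → '+' E g on { '+' }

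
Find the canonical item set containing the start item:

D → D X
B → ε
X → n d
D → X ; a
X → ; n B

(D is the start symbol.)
First, augment the grammar with D' → D
I₀ = CLOSURE({ [D' → . D] }):
  [D' → . D] has the dot before D: add [D → . D X], [D → . X ; a]
  [D → . X ; a] has the dot before X: add [X → . n d], [X → . ; n B]
No further items can be added.

I₀ = { [D → . D X], [D → . X ; a], [D' → . D], [X → . ; n B], [X → . n d] }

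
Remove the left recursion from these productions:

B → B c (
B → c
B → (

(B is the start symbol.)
B is directly left-recursive. The standard transformation for
  A → A α₁ | ... | A α_m | β₁ | ... | β_n
is
  A  → β₁ A' | ... | β_n A'
  A' → α₁ A' | ... | α_m A' | ε

B → c becomes B → c B'
B → ( becomes B → ( B'
B → B c ( becomes B' → c ( B'
Add B' → ε

Resulting grammar:
B → c B'
B → ( B'
B' → c ( B'
B' → ε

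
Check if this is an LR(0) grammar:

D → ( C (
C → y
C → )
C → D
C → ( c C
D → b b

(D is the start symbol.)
Yes, the grammar is LR(0)

Augment with D' → D and build the canonical LR(0) collection (I0 = CLOSURE({[D' → . D]}), then GOTO on every symbol after a dot until no new states appear). It has 13 states:
  I0: { [D → . ( C (], [D → . b b], [D' → . D] }  — shift
  I1: { [C → . ( c C], [C → . )], [C → . D], [C → . y], [D → ( . C (], [D → . ( C (], [D → . b b] }  — shift
  I2: { [D' → D .] }  — accept
  I3: { [D → b . b] }  — shift
  I4: { [D → b b .] }  — reduce
  I5: { [C → ( . c C], [C → . ( c C], [C → . )], [C → . D], [C → . y], [D → ( . C (], [D → . ( C (], [D → . b b] }  — shift
  I6: { [C → ) .] }  — reduce
  I7: { [D → ( C . (] }  — shift
  I8: { [C → D .] }  — reduce
  I9: { [C → y .] }  — reduce
  I10: { [D → ( C ( .] }  — reduce
  I11: { [C → ( c . C], [C → . ( c C], [C → . )], [C → . D], [C → . y], [D → . ( C (], [D → . b b] }  — shift
  I12: { [C → ( c C .] }  — reduce

Every state is either a pure shift/goto state or contains exactly one complete item and nothing to shift — no conflicts. The grammar is LR(0).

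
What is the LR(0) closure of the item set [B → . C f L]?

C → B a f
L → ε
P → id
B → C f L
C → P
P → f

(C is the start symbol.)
{ [B → . C f L], [C → . B a f], [C → . P], [P → . f], [P → . id] }

Start with: [B → . C f L]
  [B → . C f L] has the dot before C: add [C → . B a f], [C → . P]
  [C → . B a f] has the dot before B: all B-items already present
  [C → . P] has the dot before P: add [P → . id], [P → . f]
No further items can be added.

CLOSURE = { [B → . C f L], [C → . B a f], [C → . P], [P → . f], [P → . id] }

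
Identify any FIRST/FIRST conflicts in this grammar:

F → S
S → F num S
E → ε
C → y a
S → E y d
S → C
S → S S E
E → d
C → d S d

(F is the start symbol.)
Yes. S → F num S / S → E y d on { 'd', 'y' }; S → F num S / S → C on { 'd', 'y' }; S → F num S / S → S S E on { 'd', 'y' }; S → E y d / S → C on { 'd', 'y' }; S → E y d / S → S S E on { 'd', 'y' }; S → C / S → S S E on { 'd', 'y' }

A FIRST/FIRST conflict occurs when two productions N → α and N → β for the same non-terminal have FIRST(α) ∩ FIRST(β) ≠ ∅ (with ε ∈ FIRST of a nullable right-hand side, so two nullable alternatives also conflict).

FIRST sets of the non-terminals at (or reachable through a nullable prefix from) the front of some alternative:
  FIRST(F) = { 'd', 'y' }
  FIRST(E) = { 'd', ε }
  FIRST(C) = { 'd', 'y' }
  FIRST(S) = { 'd', 'y' }

Productions for S:
  S → F num S: FIRST = { 'd', 'y' }
  S → E y d: FIRST = { 'd', 'y' }
  S → C: FIRST = { 'd', 'y' }
  S → S S E: FIRST = { 'd', 'y' }
Productions for E:
  E → ε: FIRST = { ε }
  E → d: FIRST = { 'd' }
Productions for C:
  C → y a: FIRST = { 'y' }
  C → d S d: FIRST = { 'd' }
F has only one production, so no FIRST/FIRST conflict is possible there.

Conflict for S: S → F num S and S → E y d
  Overlap: { 'd', 'y' }
Conflict for S: S → F num S and S → C
  Overlap: { 'd', 'y' }
Conflict for S: S → F num S and S → S S E
  Overlap: { 'd', 'y' }
Conflict for S: S → E y d and S → C
  Overlap: { 'd', 'y' }
Conflict for S: S → E y d and S → S S E
  Overlap: { 'd', 'y' }
Conflict for S: S → C and S → S S E
  Overlap: { 'd', 'y' }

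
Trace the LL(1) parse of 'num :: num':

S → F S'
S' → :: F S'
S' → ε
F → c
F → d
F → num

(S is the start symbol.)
Stack is shown with the top on the left.

Stack      Input         Action
-------------------------------
S $        num :: num $  output S → F S'
F S' $     num :: num $  output F → num
num S' $   num :: num $  match 'num'
S' $       :: num $      output S' → :: F S'
:: F S' $  :: num $      match '::'
F S' $     num $         output F → num
num S' $   num $         match 'num'
S' $       $             output S' → ε
$          $             accept

The string is accepted.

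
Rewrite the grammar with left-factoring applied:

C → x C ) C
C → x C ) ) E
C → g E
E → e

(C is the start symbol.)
Left-factoring transforms A → αβ₁ | αβ₂ into A → αA' and A' → β₁ | β₂
(α is the longest common prefix among the alternatives). Repeat until
no nonterminal has two alternatives with a common prefix.

Round 1: C has alternatives sharing prefix 'x C )'. Introduce C': C → x C ) C'
  Add: C' → C
  Add: C' → ) E

No remaining common prefixes — done.

Resulting grammar:
C → x C ) C'
C' → C
C' → ) E
C → g E
E → e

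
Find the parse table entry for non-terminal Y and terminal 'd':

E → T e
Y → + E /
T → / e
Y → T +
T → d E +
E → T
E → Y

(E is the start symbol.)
To find M[Y, 'd'], we find productions for Y where 'd' is in the predict set (PREDICT(N → α) = (FIRST(α) \ {ε}) ∪ (FOLLOW(N) if α ⇒* ε)).

Relevant sets:
  FIRST(T) = { '/', 'd' }

Y → + E /: PREDICT = { '+' }
Y → T +: PREDICT = { '/', 'd' }
  'd' is in predict set, so this production goes in M[Y, 'd']

M[Y, 'd'] = Y → T +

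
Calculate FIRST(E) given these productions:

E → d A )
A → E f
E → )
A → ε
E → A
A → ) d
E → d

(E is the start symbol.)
To compute FIRST(E), examine every production with E on the left-hand side, reading each right-hand side left to right until a non-nullable symbol is reached.

FIRST sets of the other non-terminals involved (by the same procedure, iterated to a fixed point):
  FIRST(A) = { ')', 'd', 'f', ε }

From E → d A ):
  - d is a terminal: add 'd' and stop
From E → ):
  - ')' is a terminal: add ')' and stop
From E → A:
  - A is a non-terminal: add FIRST(A) \ {ε} = { ')', 'd', 'f' }
    A is nullable and nothing follows, so the whole right-hand side can vanish: ε ∈ FIRST(E)
From E → d:
  - d is a terminal: add 'd' and stop

Collecting: FIRST(E) = { ')', 'd', 'f', ε }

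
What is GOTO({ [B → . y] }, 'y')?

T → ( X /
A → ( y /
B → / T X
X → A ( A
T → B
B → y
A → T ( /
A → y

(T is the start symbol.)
{ [B → y .] }

GOTO(I, 'y') = CLOSURE({ [A → αX.β] : [A → α.Xβ] ∈ I, X = 'y' })

Items with dot before 'y', with the dot advanced:
  [B → . y] → [B → y .]
Closure adds nothing (no advanced item has the dot before a non-terminal).

GOTO = { [B → y .] }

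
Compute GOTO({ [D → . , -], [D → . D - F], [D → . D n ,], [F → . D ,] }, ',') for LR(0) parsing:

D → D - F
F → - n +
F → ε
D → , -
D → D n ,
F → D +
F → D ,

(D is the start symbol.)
GOTO(I, ',') = CLOSURE({ [A → αX.β] : [A → α.Xβ] ∈ I, X = ',' })

Items with dot before ',', with the dot advanced:
  [D → . , -] → [D → , . -]
Closure adds nothing (no advanced item has the dot before a non-terminal).

GOTO = { [D → , . -] }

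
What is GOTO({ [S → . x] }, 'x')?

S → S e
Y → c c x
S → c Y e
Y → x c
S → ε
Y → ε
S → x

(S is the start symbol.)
{ [S → x .] }

GOTO(I, 'x') = CLOSURE({ [A → αX.β] : [A → α.Xβ] ∈ I, X = 'x' })

Items with dot before 'x', with the dot advanced:
  [S → . x] → [S → x .]
Closure adds nothing (no advanced item has the dot before a non-terminal).

GOTO = { [S → x .] }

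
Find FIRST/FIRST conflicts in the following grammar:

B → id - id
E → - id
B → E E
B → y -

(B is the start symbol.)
No FIRST/FIRST conflicts.

A FIRST/FIRST conflict occurs when two productions N → α and N → β for the same non-terminal have FIRST(α) ∩ FIRST(β) ≠ ∅ (with ε ∈ FIRST of a nullable right-hand side, so two nullable alternatives also conflict).

FIRST sets of the non-terminals at (or reachable through a nullable prefix from) the front of some alternative:
  FIRST(E) = { '-' }

Productions for B:
  B → id - id: FIRST = { 'id' }
  B → E E: FIRST = { '-' }
  B → y -: FIRST = { 'y' }
E has only one production, so no FIRST/FIRST conflict is possible there.

All alternatives of each non-terminal have pairwise disjoint FIRST sets.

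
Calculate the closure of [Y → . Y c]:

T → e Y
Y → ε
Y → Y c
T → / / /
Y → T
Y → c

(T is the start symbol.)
{ [T → . / / /], [T → . e Y], [Y → . T], [Y → . Y c], [Y → . c], [Y → .] }

To compute CLOSURE, for each item [A → α.Bβ] where B is a non-terminal, add [B → .γ] for all productions B → γ; repeat for the newly added items until nothing changes.

Start with: [Y → . Y c]
  [Y → . Y c] has the dot before Y: add [Y → .], [Y → . T], [Y → . c]
  [Y → . T] has the dot before T: add [T → . e Y], [T → . / / /]
No further items can be added.

CLOSURE = { [T → . / / /], [T → . e Y], [Y → . T], [Y → . Y c], [Y → . c], [Y → .] }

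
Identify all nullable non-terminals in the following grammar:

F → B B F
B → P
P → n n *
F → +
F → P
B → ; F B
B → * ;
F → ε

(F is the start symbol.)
A non-terminal is nullable if it can derive ε (the empty string): either it has an ε-production, or it has a production whose right-hand side consists entirely of nullable non-terminals.

ε-productions: F → ε
So F is immediately nullable.
No further non-terminal can be added: every production for the remaining non-terminals contains a terminal or a non-nullable non-terminal.
Nullable = { 'F' }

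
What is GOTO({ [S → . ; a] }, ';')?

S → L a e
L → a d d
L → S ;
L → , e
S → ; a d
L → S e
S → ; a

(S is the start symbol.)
{ [S → ; . a] }

GOTO(I, ';') = CLOSURE({ [A → αX.β] : [A → α.Xβ] ∈ I, X = ';' })

Items with dot before ';', with the dot advanced:
  [S → . ; a] → [S → ; . a]
Closure adds nothing (no advanced item has the dot before a non-terminal).

GOTO = { [S → ; . a] }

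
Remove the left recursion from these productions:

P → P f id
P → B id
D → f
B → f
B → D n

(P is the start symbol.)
P → B id P'
P' → f id P'
P' → ε
D → f
B → f
B → D n

P is directly left-recursive. The standard transformation for
  A → A α₁ | ... | A α_m | β₁ | ... | β_n
is
  A  → β₁ A' | ... | β_n A'
  A' → α₁ A' | ... | α_m A' | ε

P → B id becomes P → B id P'
P → P f id becomes P' → f id P'
Add P' → ε

Productions for other non-terminals are unchanged:
  D → f
  B → f
  B → D n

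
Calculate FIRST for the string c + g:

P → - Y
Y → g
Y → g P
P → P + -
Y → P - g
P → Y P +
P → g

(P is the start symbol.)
To compute FIRST(c + g), process the symbols left to right:
Symbol c is a terminal. Add 'c' and stop.
FIRST(c + g) = { 'c' }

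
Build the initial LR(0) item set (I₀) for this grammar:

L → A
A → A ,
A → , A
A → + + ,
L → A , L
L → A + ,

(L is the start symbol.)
{ [A → . + + ,], [A → . , A], [A → . A ,], [L → . A + ,], [L → . A , L], [L → . A], [L' → . L] }

First, augment the grammar with L' → L
I₀ = CLOSURE({ [L' → . L] }):
  [L' → . L] has the dot before L: add [L → . A], [L → . A , L], [L → . A + ,]
  [L → . A] has the dot before A: add [A → . A ,], [A → . , A], [A → . + + ,]
No further items can be added.

I₀ = { [A → . + + ,], [A → . , A], [A → . A ,], [L → . A + ,], [L → . A , L], [L → . A], [L' → . L] }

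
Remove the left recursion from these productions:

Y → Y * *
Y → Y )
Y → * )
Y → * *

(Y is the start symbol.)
Y is directly left-recursive. The standard transformation for
  A → A α₁ | ... | A α_m | β₁ | ... | β_n
is
  A  → β₁ A' | ... | β_n A'
  A' → α₁ A' | ... | α_m A' | ε

Y → * ) becomes Y → * ) Y'
Y → * * becomes Y → * * Y'
Y → Y * * becomes Y' → * * Y'
Y → Y ) becomes Y' → ) Y'
Add Y' → ε

Resulting grammar:
Y → * ) Y'
Y → * * Y'
Y' → * * Y'
Y' → ) Y'
Y' → ε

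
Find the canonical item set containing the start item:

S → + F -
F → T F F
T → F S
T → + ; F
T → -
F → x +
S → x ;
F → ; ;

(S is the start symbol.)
First, augment the grammar with S' → S
I₀ = CLOSURE({ [S' → . S] }):
  [S' → . S] has the dot before S: add [S → . + F -], [S → . x ;]
No further items can be added.

I₀ = { [S → . + F -], [S → . x ;], [S' → . S] }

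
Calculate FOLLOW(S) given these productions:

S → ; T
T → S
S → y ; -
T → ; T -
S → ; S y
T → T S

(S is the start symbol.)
{ $, '-', ';', 'y' }

To compute FOLLOW(S), find every occurrence of S on a right-hand side N → α S β: add FIRST(β) \ {ε}, and if β is empty or nullable also add FOLLOW(N). Iterate to a fixed point.

S is the start symbol, so $ ∈ FOLLOW(S).
In T → S: S is at the end, add FOLLOW(T)
In S → ; S y: S is followed by y, add FIRST(y) \ {ε} = { 'y' }
In T → T S: S is at the end, add FOLLOW(T)

The FOLLOW sets referred to above (computed the same way, to a fixed point):
  FOLLOW(T) = { $, '-', ';', 'y' }

Taking the union: FOLLOW(S) = { $, '-', ';', 'y' }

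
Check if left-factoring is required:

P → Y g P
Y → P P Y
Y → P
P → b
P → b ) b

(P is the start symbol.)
Yes, P has productions with common prefix 'b'; Y has productions with common prefix 'P'

Left-factoring is needed when two productions for the same non-terminal
share a common prefix on the right-hand side.

Productions for P:
  P → Y g P
  P → b
  P → b ) b
Productions for Y:
  Y → P P Y
  Y → P

Found common prefix 'b' in productions for P
Found common prefix 'P' in productions for Y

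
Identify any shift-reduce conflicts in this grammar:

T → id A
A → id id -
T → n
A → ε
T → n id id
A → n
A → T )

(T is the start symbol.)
A shift-reduce conflict occurs when an LR(0) state has both:
  - a complete (reduce) item [A → α .] (dot at the end), and
  - a shift item [B → β . c γ] (dot before a terminal).

Augment with T' → T and build the canonical LR(0) collection (I0 = CLOSURE({[T' → . T]}), then GOTO on every symbol after a dot until no new states appear). It has 13 states:
  I0: { [T → . id A], [T → . n id id], [T → . n], [T' → . T] }  — shift
  I1: { [T' → T .] }  — accept
  I2: { [A → . T )], [A → . id id -], [A → . n], [A → .], [T → . id A], [T → . n id id], [T → . n], [T → id . A] }  — shift, reduce
  I3: { [T → n . id id], [T → n .] }  — shift, reduce
  I4: { [T → n id . id] }  — shift
  I5: { [T → n id id .] }  — reduce
  I6: { [T → id A .] }  — reduce
  I7: { [A → T . )] }  — shift
  I8: { [A → . T )], [A → . id id -], [A → . n], [A → .], [A → id . id -], [T → . id A], [T → . n id id], [T → . n], [T → id . A] }  — shift, reduce
  I9: { [A → n .], [T → n . id id], [T → n .] }  — shift, 2 reduces
  I10: { [A → . T )], [A → . id id -], [A → . n], [A → .], [A → id . id -], [A → id id . -], [T → . id A], [T → . n id id], [T → . n], [T → id . A] }  — shift, reduce
  I11: { [A → id id - .] }  — reduce
  I12: { [A → T ) .] }  — reduce

I2 contains reduce item [A → .] and shift items [A → . id id -], [A → . n], [T → . id A], [T → . n], [T → . n id id] — shift-reduce conflict.
I3 contains reduce item [T → n .] and shift item [T → n . id id] — shift-reduce conflict.
I8 contains reduce item [A → .] and shift items [A → . id id -], [A → id . id -], [A → . n], [T → . id A], [T → . n], [T → . n id id] — shift-reduce conflict.
I9 contains reduce items [A → n .], [T → n .] and shift item [T → n . id id] — shift-reduce conflict.
I10 contains reduce item [A → .] and shift items [A → . id id -], [A → id . id -], [A → id id . -], [A → . n], [T → . id A], [T → . n], [T → . n id id] — shift-reduce conflict.

Answer: Yes — I2: [A → .] vs [A → . id id -]; I3: [T → n .] vs [T → n . id id]; I8: [A → .] vs [A → . id id -]; I9: [A → n .] vs [T → n . id id]; I10: [A → .] vs [A → . id id -]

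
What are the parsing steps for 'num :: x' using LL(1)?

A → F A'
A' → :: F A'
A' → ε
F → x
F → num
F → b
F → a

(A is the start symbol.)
Stack is shown with the top on the left.

Stack      Input       Action
-----------------------------
A $        num :: x $  output A → F A'
F A' $     num :: x $  output F → num
num A' $   num :: x $  match 'num'
A' $       :: x $      output A' → :: F A'
:: F A' $  :: x $      match '::'
F A' $     x $         output F → x
x A' $     x $         match 'x'
A' $       $           output A' → ε
$          $           accept

The string is accepted.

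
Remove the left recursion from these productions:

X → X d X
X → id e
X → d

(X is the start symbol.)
X → id e X'
X → d X'
X' → d X X'
X' → ε

X is directly left-recursive. The standard transformation for
  A → A α₁ | ... | A α_m | β₁ | ... | β_n
is
  A  → β₁ A' | ... | β_n A'
  A' → α₁ A' | ... | α_m A' | ε

X → id e becomes X → id e X'
X → d becomes X → d X'
X → X d X becomes X' → d X X'
Add X' → ε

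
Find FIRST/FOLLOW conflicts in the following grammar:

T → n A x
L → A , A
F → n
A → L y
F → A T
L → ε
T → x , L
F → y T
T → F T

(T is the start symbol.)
A FIRST/FOLLOW conflict occurs when a non-terminal N has a nullable alternative N → β (β ⇒* ε) and another alternative N → α with FIRST(α) ∩ FOLLOW(N) ≠ ∅: on such a lookahead the parser cannot decide between expanding α and letting N vanish via β.

Nullable non-terminals: L.
FIRST sets used below: FIRST(A) = { 'y' }

L: nullable alternative(s) L → ε; FOLLOW(L) = { $, 'n', 'x', 'y' }
  L → A , A: FIRST \ {ε} = { 'y' } — overlaps FOLLOW(L) on { 'y' }: CONFLICT
  L → ε: FIRST \ {ε} = { } — this is the only nullable alternative, skip

A, F, T have no nullable alternative, so no FIRST/FOLLOW check is needed there.

So the grammar has 1 FIRST/FOLLOW conflict (marked CONFLICT above).

Answer: Yes. L → A ',' A with FOLLOW(L) on { 'y' }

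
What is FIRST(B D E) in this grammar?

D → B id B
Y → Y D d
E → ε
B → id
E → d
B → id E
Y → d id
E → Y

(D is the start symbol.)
FIRST sets of the non-terminals involved (from the grammar, by fixed-point iteration):
  FIRST(B) = { 'id' }

To compute FIRST(B D E), process the symbols left to right:
Symbol B is a non-terminal. Add FIRST(B) \ {ε} = { 'id' }
B is not nullable (ε ∉ FIRST(B)), so stop here.
FIRST(B D E) = { 'id' }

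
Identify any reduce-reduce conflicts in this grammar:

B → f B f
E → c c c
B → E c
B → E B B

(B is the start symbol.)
No reduce-reduce conflicts

A reduce-reduce conflict occurs when an LR(0) state has two complete items [A → α .] and [B → β .] — both call for a reduction, and with no lookahead the parser cannot choose between them.

Augment with B' → B and build the canonical LR(0) collection (I0 = CLOSURE({[B' → . B]}), then GOTO on every symbol after a dot until no new states appear). It has 12 states:
  I0: { [B → . E B B], [B → . E c], [B → . f B f], [B' → . B], [E → . c c c] }  — shift
  I1: { [B' → B .] }  — accept
  I2: { [B → . E B B], [B → . E c], [B → . f B f], [B → E . B B], [B → E . c], [E → . c c c] }  — shift
  I3: { [E → c . c c] }  — shift
  I4: { [B → . E B B], [B → . E c], [B → . f B f], [B → f . B f], [E → . c c c] }  — shift
  I5: { [B → f B . f] }  — shift
  I6: { [B → f B f .] }  — reduce
  I7: { [E → c c . c] }  — shift
  I8: { [E → c c c .] }  — reduce
  I9: { [B → . E B B], [B → . E c], [B → . f B f], [B → E B . B], [E → . c c c] }  — shift
  I10: { [B → E c .], [E → c . c c] }  — shift, reduce
  I11: { [B → E B B .] }  — reduce

No state contains more than one complete item.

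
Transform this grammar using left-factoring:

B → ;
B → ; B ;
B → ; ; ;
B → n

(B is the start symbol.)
B → ; B'
B' → ε
B' → B ;
B' → ; ;
B → n

Left-factoring transforms A → αβ₁ | αβ₂ into A → αA' and A' → β₁ | β₂
(α is the longest common prefix among the alternatives). Repeat until
no nonterminal has two alternatives with a common prefix.

Round 1: B has alternatives sharing prefix ';'. Introduce B': B → ; B'
  Add: B' → ε
  Add: B' → B ;
  Add: B' → ; ;

No remaining common prefixes — done.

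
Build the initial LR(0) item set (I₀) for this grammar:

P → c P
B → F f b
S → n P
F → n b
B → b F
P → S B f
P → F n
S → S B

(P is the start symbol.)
First, augment the grammar with P' → P
I₀ = CLOSURE({ [P' → . P] }):
  [P' → . P] has the dot before P: add [P → . c P], [P → . S B f], [P → . F n]
  [P → . S B f] has the dot before S: add [S → . n P], [S → . S B]
  [P → . F n] has the dot before F: add [F → . n b]
No further items can be added.

I₀ = { [F → . n b], [P → . F n], [P → . S B f], [P → . c P], [P' → . P], [S → . S B], [S → . n P] }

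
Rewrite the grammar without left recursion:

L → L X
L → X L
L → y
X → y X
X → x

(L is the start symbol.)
L → X L L'
L → y L'
L' → X L'
L' → ε
X → y X
X → x

L is directly left-recursive. The standard transformation for
  A → A α₁ | ... | A α_m | β₁ | ... | β_n
is
  A  → β₁ A' | ... | β_n A'
  A' → α₁ A' | ... | α_m A' | ε

L → X L becomes L → X L L'
L → y becomes L → y L'
L → L X becomes L' → X L'
Add L' → ε

Productions for other non-terminals are unchanged:
  X → y X
  X → x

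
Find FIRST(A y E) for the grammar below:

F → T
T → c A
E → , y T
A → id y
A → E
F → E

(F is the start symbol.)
FIRST sets of the non-terminals involved (from the grammar, by fixed-point iteration):
  FIRST(A) = { ',', 'id' }

To compute FIRST(A y E), process the symbols left to right:
Symbol A is a non-terminal. Add FIRST(A) \ {ε} = { ',', 'id' }
A is not nullable (ε ∉ FIRST(A)), so stop here.
FIRST(A y E) = { ',', 'id' }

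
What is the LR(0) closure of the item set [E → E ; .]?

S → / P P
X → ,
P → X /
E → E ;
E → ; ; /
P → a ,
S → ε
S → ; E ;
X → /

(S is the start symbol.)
Start with: [E → E ; .]
The dot is at the end, so nothing is added.

CLOSURE = { [E → E ; .] }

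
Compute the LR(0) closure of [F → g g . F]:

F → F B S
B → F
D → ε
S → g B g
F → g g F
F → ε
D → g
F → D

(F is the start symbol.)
To compute CLOSURE, for each item [A → α.Bβ] where B is a non-terminal, add [B → .γ] for all productions B → γ; repeat for the newly added items until nothing changes.

Start with: [F → g g . F]
  [F → g g . F] has the dot before F: add [F → . F B S], [F → . g g F], [F → .], [F → . D]
  [F → . D] has the dot before D: add [D → .], [D → . g]
No further items can be added.

CLOSURE = { [D → . g], [D → .], [F → . D], [F → . F B S], [F → . g g F], [F → .], [F → g g . F] }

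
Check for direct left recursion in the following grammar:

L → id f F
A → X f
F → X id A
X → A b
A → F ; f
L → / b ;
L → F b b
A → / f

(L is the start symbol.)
No direct left recursion

Direct left recursion occurs when N → N α for some non-terminal N (the right-hand side begins with the left-hand side itself).

L → id f F: starts with id
A → X f: starts with X
F → X id A: starts with X
X → A b: starts with A
A → F ; f: starts with F
L → / b ;: starts with '/'
L → F b b: starts with F
A → / f: starts with '/'

No direct left recursion found.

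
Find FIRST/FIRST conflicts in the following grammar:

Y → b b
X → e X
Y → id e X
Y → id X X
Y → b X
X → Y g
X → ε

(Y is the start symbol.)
A FIRST/FIRST conflict occurs when two productions N → α and N → β for the same non-terminal have FIRST(α) ∩ FIRST(β) ≠ ∅ (with ε ∈ FIRST of a nullable right-hand side, so two nullable alternatives also conflict).

FIRST sets of the non-terminals at (or reachable through a nullable prefix from) the front of some alternative:
  FIRST(Y) = { 'b', 'id' }

Productions for Y:
  Y → b b: FIRST = { 'b' }
  Y → id e X: FIRST = { 'id' }
  Y → id X X: FIRST = { 'id' }
  Y → b X: FIRST = { 'b' }
Productions for X:
  X → e X: FIRST = { 'e' }
  X → Y g: FIRST = { 'b', 'id' }
  X → ε: FIRST = { ε }

Conflict for Y: Y → b b and Y → b X
  Overlap: { 'b' }
Conflict for Y: Y → id e X and Y → id X X
  Overlap: { 'id' }

Answer: Yes. Y → b b / Y → b X on { 'b' }; Y → id e X / Y → id X X on { 'id' }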